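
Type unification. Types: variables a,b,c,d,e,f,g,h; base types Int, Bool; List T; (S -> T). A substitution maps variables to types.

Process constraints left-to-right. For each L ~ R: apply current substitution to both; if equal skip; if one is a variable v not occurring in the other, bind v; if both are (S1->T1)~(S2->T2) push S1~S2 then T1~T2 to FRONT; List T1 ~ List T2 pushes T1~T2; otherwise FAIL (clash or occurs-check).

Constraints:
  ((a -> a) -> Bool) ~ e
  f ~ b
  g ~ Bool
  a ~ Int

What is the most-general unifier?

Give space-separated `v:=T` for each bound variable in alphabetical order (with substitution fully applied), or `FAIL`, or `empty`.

Answer: a:=Int e:=((Int -> Int) -> Bool) f:=b g:=Bool

Derivation:
step 1: unify ((a -> a) -> Bool) ~ e  [subst: {-} | 3 pending]
  bind e := ((a -> a) -> Bool)
step 2: unify f ~ b  [subst: {e:=((a -> a) -> Bool)} | 2 pending]
  bind f := b
step 3: unify g ~ Bool  [subst: {e:=((a -> a) -> Bool), f:=b} | 1 pending]
  bind g := Bool
step 4: unify a ~ Int  [subst: {e:=((a -> a) -> Bool), f:=b, g:=Bool} | 0 pending]
  bind a := Int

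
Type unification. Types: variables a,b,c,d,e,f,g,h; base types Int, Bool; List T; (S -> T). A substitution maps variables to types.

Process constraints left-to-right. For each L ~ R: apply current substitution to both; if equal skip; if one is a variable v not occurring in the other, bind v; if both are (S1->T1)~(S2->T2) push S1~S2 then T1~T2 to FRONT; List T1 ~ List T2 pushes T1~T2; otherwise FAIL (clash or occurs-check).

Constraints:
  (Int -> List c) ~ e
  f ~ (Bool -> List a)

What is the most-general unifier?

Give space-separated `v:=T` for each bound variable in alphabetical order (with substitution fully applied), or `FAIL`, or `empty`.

Answer: e:=(Int -> List c) f:=(Bool -> List a)

Derivation:
step 1: unify (Int -> List c) ~ e  [subst: {-} | 1 pending]
  bind e := (Int -> List c)
step 2: unify f ~ (Bool -> List a)  [subst: {e:=(Int -> List c)} | 0 pending]
  bind f := (Bool -> List a)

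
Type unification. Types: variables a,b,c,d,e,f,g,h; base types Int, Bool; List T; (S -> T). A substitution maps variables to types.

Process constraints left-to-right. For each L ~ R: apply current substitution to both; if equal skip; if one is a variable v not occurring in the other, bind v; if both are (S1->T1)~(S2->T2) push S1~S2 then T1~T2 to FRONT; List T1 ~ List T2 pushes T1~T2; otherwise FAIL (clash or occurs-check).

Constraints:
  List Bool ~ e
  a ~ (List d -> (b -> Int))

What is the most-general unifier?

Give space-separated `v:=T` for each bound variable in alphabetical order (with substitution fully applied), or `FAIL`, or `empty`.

Answer: a:=(List d -> (b -> Int)) e:=List Bool

Derivation:
step 1: unify List Bool ~ e  [subst: {-} | 1 pending]
  bind e := List Bool
step 2: unify a ~ (List d -> (b -> Int))  [subst: {e:=List Bool} | 0 pending]
  bind a := (List d -> (b -> Int))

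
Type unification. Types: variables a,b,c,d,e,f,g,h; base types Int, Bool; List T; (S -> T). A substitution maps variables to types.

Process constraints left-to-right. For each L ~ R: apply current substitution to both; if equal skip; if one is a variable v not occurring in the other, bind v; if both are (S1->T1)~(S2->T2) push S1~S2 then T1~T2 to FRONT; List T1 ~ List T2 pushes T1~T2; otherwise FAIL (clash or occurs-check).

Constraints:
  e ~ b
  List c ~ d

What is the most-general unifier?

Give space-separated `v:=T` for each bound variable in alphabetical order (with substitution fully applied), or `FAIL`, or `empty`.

step 1: unify e ~ b  [subst: {-} | 1 pending]
  bind e := b
step 2: unify List c ~ d  [subst: {e:=b} | 0 pending]
  bind d := List c

Answer: d:=List c e:=b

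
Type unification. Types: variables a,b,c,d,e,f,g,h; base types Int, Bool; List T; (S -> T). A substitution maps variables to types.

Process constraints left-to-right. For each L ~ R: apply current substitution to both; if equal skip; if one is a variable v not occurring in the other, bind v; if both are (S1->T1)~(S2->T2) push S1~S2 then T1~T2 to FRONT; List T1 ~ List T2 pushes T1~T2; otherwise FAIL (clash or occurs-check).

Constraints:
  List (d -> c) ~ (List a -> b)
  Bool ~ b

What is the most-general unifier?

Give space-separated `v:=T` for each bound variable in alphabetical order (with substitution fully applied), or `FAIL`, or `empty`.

step 1: unify List (d -> c) ~ (List a -> b)  [subst: {-} | 1 pending]
  clash: List (d -> c) vs (List a -> b)

Answer: FAIL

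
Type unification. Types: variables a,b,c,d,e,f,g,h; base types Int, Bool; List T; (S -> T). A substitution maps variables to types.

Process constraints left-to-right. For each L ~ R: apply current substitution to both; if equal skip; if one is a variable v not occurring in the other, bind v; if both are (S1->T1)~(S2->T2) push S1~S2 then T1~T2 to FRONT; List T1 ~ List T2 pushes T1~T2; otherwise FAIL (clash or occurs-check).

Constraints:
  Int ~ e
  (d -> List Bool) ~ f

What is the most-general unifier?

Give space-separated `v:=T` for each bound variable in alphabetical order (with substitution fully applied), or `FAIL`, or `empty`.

step 1: unify Int ~ e  [subst: {-} | 1 pending]
  bind e := Int
step 2: unify (d -> List Bool) ~ f  [subst: {e:=Int} | 0 pending]
  bind f := (d -> List Bool)

Answer: e:=Int f:=(d -> List Bool)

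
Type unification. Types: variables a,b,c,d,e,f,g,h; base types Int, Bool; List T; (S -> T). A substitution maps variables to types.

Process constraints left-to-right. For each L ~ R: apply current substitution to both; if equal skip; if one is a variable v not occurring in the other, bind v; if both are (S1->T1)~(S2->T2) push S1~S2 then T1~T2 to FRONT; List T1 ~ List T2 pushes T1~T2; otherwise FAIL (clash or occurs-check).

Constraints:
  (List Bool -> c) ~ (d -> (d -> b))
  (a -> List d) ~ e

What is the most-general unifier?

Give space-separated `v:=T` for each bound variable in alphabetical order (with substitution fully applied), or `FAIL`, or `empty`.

Answer: c:=(List Bool -> b) d:=List Bool e:=(a -> List List Bool)

Derivation:
step 1: unify (List Bool -> c) ~ (d -> (d -> b))  [subst: {-} | 1 pending]
  -> decompose arrow: push List Bool~d, c~(d -> b)
step 2: unify List Bool ~ d  [subst: {-} | 2 pending]
  bind d := List Bool
step 3: unify c ~ (List Bool -> b)  [subst: {d:=List Bool} | 1 pending]
  bind c := (List Bool -> b)
step 4: unify (a -> List List Bool) ~ e  [subst: {d:=List Bool, c:=(List Bool -> b)} | 0 pending]
  bind e := (a -> List List Bool)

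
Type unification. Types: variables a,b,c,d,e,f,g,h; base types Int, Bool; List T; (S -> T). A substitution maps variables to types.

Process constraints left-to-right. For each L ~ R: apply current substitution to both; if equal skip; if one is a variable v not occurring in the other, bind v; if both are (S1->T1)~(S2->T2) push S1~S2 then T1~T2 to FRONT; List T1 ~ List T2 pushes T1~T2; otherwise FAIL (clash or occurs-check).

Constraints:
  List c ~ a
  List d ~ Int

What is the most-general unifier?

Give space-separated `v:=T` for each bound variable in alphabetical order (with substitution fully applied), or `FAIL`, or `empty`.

Answer: FAIL

Derivation:
step 1: unify List c ~ a  [subst: {-} | 1 pending]
  bind a := List c
step 2: unify List d ~ Int  [subst: {a:=List c} | 0 pending]
  clash: List d vs Int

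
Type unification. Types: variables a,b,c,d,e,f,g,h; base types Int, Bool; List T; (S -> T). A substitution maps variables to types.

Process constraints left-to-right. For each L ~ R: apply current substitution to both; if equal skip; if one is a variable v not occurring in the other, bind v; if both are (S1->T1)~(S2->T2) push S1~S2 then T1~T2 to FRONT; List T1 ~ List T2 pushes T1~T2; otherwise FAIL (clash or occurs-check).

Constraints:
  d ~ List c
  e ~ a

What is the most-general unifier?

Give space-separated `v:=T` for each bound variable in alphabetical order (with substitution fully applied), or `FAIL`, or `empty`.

Answer: d:=List c e:=a

Derivation:
step 1: unify d ~ List c  [subst: {-} | 1 pending]
  bind d := List c
step 2: unify e ~ a  [subst: {d:=List c} | 0 pending]
  bind e := a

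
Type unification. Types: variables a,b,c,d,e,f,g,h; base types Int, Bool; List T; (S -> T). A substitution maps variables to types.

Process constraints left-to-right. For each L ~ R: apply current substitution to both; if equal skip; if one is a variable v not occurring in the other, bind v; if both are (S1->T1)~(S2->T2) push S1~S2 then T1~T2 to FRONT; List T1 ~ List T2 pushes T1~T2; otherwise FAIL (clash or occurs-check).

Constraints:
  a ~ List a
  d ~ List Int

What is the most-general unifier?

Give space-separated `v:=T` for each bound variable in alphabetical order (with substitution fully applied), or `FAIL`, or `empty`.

Answer: FAIL

Derivation:
step 1: unify a ~ List a  [subst: {-} | 1 pending]
  occurs-check fail: a in List a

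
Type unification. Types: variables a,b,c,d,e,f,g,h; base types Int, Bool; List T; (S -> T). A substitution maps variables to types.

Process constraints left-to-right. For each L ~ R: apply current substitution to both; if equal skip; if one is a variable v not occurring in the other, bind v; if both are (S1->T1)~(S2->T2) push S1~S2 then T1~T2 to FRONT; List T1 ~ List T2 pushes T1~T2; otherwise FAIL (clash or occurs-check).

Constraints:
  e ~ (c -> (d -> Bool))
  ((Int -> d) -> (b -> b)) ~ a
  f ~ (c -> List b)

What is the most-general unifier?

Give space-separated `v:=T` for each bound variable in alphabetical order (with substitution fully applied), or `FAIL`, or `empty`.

step 1: unify e ~ (c -> (d -> Bool))  [subst: {-} | 2 pending]
  bind e := (c -> (d -> Bool))
step 2: unify ((Int -> d) -> (b -> b)) ~ a  [subst: {e:=(c -> (d -> Bool))} | 1 pending]
  bind a := ((Int -> d) -> (b -> b))
step 3: unify f ~ (c -> List b)  [subst: {e:=(c -> (d -> Bool)), a:=((Int -> d) -> (b -> b))} | 0 pending]
  bind f := (c -> List b)

Answer: a:=((Int -> d) -> (b -> b)) e:=(c -> (d -> Bool)) f:=(c -> List b)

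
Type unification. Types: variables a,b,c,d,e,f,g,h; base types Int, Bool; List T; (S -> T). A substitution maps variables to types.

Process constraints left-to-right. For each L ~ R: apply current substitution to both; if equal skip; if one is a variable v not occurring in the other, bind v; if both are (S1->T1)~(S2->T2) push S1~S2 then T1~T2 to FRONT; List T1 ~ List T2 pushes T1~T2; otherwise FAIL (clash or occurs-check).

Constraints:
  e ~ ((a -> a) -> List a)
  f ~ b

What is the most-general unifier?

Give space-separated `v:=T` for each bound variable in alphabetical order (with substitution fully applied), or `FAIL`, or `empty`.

step 1: unify e ~ ((a -> a) -> List a)  [subst: {-} | 1 pending]
  bind e := ((a -> a) -> List a)
step 2: unify f ~ b  [subst: {e:=((a -> a) -> List a)} | 0 pending]
  bind f := b

Answer: e:=((a -> a) -> List a) f:=b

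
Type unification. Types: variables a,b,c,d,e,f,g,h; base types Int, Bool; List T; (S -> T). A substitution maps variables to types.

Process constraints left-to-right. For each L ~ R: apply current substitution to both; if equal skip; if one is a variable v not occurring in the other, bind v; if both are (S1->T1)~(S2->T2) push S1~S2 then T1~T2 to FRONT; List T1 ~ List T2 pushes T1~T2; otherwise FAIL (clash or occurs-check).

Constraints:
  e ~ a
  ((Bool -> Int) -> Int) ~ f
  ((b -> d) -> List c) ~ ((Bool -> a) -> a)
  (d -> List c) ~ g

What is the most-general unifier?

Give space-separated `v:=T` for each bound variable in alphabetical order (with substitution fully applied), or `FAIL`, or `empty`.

step 1: unify e ~ a  [subst: {-} | 3 pending]
  bind e := a
step 2: unify ((Bool -> Int) -> Int) ~ f  [subst: {e:=a} | 2 pending]
  bind f := ((Bool -> Int) -> Int)
step 3: unify ((b -> d) -> List c) ~ ((Bool -> a) -> a)  [subst: {e:=a, f:=((Bool -> Int) -> Int)} | 1 pending]
  -> decompose arrow: push (b -> d)~(Bool -> a), List c~a
step 4: unify (b -> d) ~ (Bool -> a)  [subst: {e:=a, f:=((Bool -> Int) -> Int)} | 2 pending]
  -> decompose arrow: push b~Bool, d~a
step 5: unify b ~ Bool  [subst: {e:=a, f:=((Bool -> Int) -> Int)} | 3 pending]
  bind b := Bool
step 6: unify d ~ a  [subst: {e:=a, f:=((Bool -> Int) -> Int), b:=Bool} | 2 pending]
  bind d := a
step 7: unify List c ~ a  [subst: {e:=a, f:=((Bool -> Int) -> Int), b:=Bool, d:=a} | 1 pending]
  bind a := List c
step 8: unify (List c -> List c) ~ g  [subst: {e:=a, f:=((Bool -> Int) -> Int), b:=Bool, d:=a, a:=List c} | 0 pending]
  bind g := (List c -> List c)

Answer: a:=List c b:=Bool d:=List c e:=List c f:=((Bool -> Int) -> Int) g:=(List c -> List c)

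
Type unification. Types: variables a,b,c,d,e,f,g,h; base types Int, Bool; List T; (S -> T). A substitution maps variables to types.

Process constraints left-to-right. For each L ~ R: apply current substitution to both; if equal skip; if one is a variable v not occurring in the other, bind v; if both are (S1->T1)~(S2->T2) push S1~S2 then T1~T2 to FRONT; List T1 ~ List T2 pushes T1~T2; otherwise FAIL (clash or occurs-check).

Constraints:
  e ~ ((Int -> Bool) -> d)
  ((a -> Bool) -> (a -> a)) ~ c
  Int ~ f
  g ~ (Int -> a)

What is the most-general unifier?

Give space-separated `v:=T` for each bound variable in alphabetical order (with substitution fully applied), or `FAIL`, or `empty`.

step 1: unify e ~ ((Int -> Bool) -> d)  [subst: {-} | 3 pending]
  bind e := ((Int -> Bool) -> d)
step 2: unify ((a -> Bool) -> (a -> a)) ~ c  [subst: {e:=((Int -> Bool) -> d)} | 2 pending]
  bind c := ((a -> Bool) -> (a -> a))
step 3: unify Int ~ f  [subst: {e:=((Int -> Bool) -> d), c:=((a -> Bool) -> (a -> a))} | 1 pending]
  bind f := Int
step 4: unify g ~ (Int -> a)  [subst: {e:=((Int -> Bool) -> d), c:=((a -> Bool) -> (a -> a)), f:=Int} | 0 pending]
  bind g := (Int -> a)

Answer: c:=((a -> Bool) -> (a -> a)) e:=((Int -> Bool) -> d) f:=Int g:=(Int -> a)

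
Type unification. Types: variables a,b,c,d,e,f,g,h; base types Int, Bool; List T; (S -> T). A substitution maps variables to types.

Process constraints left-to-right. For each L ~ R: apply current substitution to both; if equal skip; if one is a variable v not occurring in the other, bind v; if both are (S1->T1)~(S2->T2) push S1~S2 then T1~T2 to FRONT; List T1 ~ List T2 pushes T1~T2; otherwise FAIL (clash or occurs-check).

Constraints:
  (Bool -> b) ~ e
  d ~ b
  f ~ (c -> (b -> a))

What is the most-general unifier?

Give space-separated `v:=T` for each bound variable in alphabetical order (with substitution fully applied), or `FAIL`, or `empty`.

step 1: unify (Bool -> b) ~ e  [subst: {-} | 2 pending]
  bind e := (Bool -> b)
step 2: unify d ~ b  [subst: {e:=(Bool -> b)} | 1 pending]
  bind d := b
step 3: unify f ~ (c -> (b -> a))  [subst: {e:=(Bool -> b), d:=b} | 0 pending]
  bind f := (c -> (b -> a))

Answer: d:=b e:=(Bool -> b) f:=(c -> (b -> a))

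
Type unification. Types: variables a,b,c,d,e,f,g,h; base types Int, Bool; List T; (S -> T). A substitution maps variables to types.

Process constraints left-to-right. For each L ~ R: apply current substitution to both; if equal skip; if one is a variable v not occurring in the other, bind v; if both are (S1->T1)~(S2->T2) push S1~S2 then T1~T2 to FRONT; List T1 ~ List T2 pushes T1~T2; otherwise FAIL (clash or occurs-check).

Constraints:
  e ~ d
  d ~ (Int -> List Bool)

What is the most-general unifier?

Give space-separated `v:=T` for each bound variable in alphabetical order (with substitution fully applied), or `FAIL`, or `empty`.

step 1: unify e ~ d  [subst: {-} | 1 pending]
  bind e := d
step 2: unify d ~ (Int -> List Bool)  [subst: {e:=d} | 0 pending]
  bind d := (Int -> List Bool)

Answer: d:=(Int -> List Bool) e:=(Int -> List Bool)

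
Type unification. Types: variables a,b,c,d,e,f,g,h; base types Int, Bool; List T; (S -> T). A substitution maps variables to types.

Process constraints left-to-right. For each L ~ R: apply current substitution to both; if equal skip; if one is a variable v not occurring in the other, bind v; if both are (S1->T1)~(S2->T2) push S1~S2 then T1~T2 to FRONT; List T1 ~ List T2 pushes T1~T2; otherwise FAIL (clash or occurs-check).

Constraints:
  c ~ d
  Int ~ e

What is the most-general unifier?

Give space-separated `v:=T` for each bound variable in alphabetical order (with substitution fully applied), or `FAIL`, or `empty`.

step 1: unify c ~ d  [subst: {-} | 1 pending]
  bind c := d
step 2: unify Int ~ e  [subst: {c:=d} | 0 pending]
  bind e := Int

Answer: c:=d e:=Int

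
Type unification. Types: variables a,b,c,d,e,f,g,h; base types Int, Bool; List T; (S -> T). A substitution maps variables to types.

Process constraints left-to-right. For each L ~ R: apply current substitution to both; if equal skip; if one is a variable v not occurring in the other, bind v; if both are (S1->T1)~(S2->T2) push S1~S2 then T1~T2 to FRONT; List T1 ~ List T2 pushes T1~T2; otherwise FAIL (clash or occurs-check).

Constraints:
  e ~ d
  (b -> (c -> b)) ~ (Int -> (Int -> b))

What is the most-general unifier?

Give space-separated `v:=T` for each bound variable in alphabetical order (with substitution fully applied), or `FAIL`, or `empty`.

step 1: unify e ~ d  [subst: {-} | 1 pending]
  bind e := d
step 2: unify (b -> (c -> b)) ~ (Int -> (Int -> b))  [subst: {e:=d} | 0 pending]
  -> decompose arrow: push b~Int, (c -> b)~(Int -> b)
step 3: unify b ~ Int  [subst: {e:=d} | 1 pending]
  bind b := Int
step 4: unify (c -> Int) ~ (Int -> Int)  [subst: {e:=d, b:=Int} | 0 pending]
  -> decompose arrow: push c~Int, Int~Int
step 5: unify c ~ Int  [subst: {e:=d, b:=Int} | 1 pending]
  bind c := Int
step 6: unify Int ~ Int  [subst: {e:=d, b:=Int, c:=Int} | 0 pending]
  -> identical, skip

Answer: b:=Int c:=Int e:=d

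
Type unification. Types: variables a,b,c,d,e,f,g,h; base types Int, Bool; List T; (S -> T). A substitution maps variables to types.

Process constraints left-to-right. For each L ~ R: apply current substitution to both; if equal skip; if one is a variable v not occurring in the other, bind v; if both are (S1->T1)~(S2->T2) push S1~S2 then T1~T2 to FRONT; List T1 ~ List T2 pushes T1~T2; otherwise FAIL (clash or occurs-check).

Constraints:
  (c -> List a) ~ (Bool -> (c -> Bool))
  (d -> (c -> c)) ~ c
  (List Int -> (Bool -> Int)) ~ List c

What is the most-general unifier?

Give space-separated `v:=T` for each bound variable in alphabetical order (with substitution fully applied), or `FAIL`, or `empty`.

Answer: FAIL

Derivation:
step 1: unify (c -> List a) ~ (Bool -> (c -> Bool))  [subst: {-} | 2 pending]
  -> decompose arrow: push c~Bool, List a~(c -> Bool)
step 2: unify c ~ Bool  [subst: {-} | 3 pending]
  bind c := Bool
step 3: unify List a ~ (Bool -> Bool)  [subst: {c:=Bool} | 2 pending]
  clash: List a vs (Bool -> Bool)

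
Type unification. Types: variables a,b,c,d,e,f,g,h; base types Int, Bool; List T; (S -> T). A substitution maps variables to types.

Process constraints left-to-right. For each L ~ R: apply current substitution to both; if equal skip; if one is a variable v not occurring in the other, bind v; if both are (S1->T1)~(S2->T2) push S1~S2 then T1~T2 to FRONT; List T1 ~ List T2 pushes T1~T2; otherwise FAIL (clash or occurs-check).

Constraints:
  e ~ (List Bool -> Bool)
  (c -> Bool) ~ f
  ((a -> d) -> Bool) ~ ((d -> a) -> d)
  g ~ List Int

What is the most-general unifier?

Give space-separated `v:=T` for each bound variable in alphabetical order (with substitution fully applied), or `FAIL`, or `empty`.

Answer: a:=Bool d:=Bool e:=(List Bool -> Bool) f:=(c -> Bool) g:=List Int

Derivation:
step 1: unify e ~ (List Bool -> Bool)  [subst: {-} | 3 pending]
  bind e := (List Bool -> Bool)
step 2: unify (c -> Bool) ~ f  [subst: {e:=(List Bool -> Bool)} | 2 pending]
  bind f := (c -> Bool)
step 3: unify ((a -> d) -> Bool) ~ ((d -> a) -> d)  [subst: {e:=(List Bool -> Bool), f:=(c -> Bool)} | 1 pending]
  -> decompose arrow: push (a -> d)~(d -> a), Bool~d
step 4: unify (a -> d) ~ (d -> a)  [subst: {e:=(List Bool -> Bool), f:=(c -> Bool)} | 2 pending]
  -> decompose arrow: push a~d, d~a
step 5: unify a ~ d  [subst: {e:=(List Bool -> Bool), f:=(c -> Bool)} | 3 pending]
  bind a := d
step 6: unify d ~ d  [subst: {e:=(List Bool -> Bool), f:=(c -> Bool), a:=d} | 2 pending]
  -> identical, skip
step 7: unify Bool ~ d  [subst: {e:=(List Bool -> Bool), f:=(c -> Bool), a:=d} | 1 pending]
  bind d := Bool
step 8: unify g ~ List Int  [subst: {e:=(List Bool -> Bool), f:=(c -> Bool), a:=d, d:=Bool} | 0 pending]
  bind g := List Int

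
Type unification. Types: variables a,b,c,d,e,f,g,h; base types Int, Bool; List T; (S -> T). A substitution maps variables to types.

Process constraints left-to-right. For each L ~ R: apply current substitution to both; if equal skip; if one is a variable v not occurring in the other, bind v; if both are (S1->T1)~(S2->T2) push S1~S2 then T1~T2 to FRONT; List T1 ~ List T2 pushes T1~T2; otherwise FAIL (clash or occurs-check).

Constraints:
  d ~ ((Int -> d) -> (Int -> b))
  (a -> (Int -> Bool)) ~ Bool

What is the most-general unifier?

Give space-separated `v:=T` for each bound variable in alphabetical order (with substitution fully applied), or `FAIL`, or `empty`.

step 1: unify d ~ ((Int -> d) -> (Int -> b))  [subst: {-} | 1 pending]
  occurs-check fail: d in ((Int -> d) -> (Int -> b))

Answer: FAIL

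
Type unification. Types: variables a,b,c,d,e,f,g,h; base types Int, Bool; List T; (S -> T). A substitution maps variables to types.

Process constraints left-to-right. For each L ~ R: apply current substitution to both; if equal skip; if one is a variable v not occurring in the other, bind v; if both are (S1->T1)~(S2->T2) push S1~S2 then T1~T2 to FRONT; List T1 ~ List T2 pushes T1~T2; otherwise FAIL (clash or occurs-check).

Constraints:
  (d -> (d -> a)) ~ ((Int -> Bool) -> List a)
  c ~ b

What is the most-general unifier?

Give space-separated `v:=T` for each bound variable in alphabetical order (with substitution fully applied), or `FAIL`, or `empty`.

Answer: FAIL

Derivation:
step 1: unify (d -> (d -> a)) ~ ((Int -> Bool) -> List a)  [subst: {-} | 1 pending]
  -> decompose arrow: push d~(Int -> Bool), (d -> a)~List a
step 2: unify d ~ (Int -> Bool)  [subst: {-} | 2 pending]
  bind d := (Int -> Bool)
step 3: unify ((Int -> Bool) -> a) ~ List a  [subst: {d:=(Int -> Bool)} | 1 pending]
  clash: ((Int -> Bool) -> a) vs List a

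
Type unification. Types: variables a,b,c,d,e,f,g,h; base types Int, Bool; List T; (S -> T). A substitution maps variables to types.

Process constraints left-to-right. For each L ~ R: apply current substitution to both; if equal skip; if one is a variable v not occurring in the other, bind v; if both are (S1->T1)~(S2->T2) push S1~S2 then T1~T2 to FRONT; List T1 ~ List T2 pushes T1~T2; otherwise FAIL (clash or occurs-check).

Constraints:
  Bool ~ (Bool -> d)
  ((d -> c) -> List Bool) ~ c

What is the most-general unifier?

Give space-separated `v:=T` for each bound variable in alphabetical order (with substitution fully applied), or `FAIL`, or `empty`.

Answer: FAIL

Derivation:
step 1: unify Bool ~ (Bool -> d)  [subst: {-} | 1 pending]
  clash: Bool vs (Bool -> d)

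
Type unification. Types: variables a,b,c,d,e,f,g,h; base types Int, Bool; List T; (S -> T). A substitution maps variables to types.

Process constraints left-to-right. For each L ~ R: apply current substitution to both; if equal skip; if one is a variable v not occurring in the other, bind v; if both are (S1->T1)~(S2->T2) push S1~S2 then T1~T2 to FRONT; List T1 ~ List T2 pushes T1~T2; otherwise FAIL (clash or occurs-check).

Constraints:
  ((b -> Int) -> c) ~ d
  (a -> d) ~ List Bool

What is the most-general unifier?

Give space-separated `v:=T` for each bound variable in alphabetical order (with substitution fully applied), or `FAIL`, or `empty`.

Answer: FAIL

Derivation:
step 1: unify ((b -> Int) -> c) ~ d  [subst: {-} | 1 pending]
  bind d := ((b -> Int) -> c)
step 2: unify (a -> ((b -> Int) -> c)) ~ List Bool  [subst: {d:=((b -> Int) -> c)} | 0 pending]
  clash: (a -> ((b -> Int) -> c)) vs List Bool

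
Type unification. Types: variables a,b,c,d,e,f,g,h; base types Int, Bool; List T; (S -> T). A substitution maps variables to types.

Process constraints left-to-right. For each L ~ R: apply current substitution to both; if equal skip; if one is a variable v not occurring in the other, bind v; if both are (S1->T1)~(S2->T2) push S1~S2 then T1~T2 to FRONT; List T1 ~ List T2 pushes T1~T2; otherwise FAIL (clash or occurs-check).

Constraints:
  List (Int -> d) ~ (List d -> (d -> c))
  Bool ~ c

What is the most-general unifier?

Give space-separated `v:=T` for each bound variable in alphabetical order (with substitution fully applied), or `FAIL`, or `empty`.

Answer: FAIL

Derivation:
step 1: unify List (Int -> d) ~ (List d -> (d -> c))  [subst: {-} | 1 pending]
  clash: List (Int -> d) vs (List d -> (d -> c))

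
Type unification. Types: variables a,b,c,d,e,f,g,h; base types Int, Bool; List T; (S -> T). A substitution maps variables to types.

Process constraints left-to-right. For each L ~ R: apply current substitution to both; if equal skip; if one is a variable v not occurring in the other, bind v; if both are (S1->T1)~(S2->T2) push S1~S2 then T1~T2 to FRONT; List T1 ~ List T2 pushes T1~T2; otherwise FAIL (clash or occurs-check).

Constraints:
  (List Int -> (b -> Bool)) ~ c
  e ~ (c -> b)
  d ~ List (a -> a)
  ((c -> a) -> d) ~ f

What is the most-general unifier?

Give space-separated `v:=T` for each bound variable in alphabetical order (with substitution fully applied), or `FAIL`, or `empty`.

step 1: unify (List Int -> (b -> Bool)) ~ c  [subst: {-} | 3 pending]
  bind c := (List Int -> (b -> Bool))
step 2: unify e ~ ((List Int -> (b -> Bool)) -> b)  [subst: {c:=(List Int -> (b -> Bool))} | 2 pending]
  bind e := ((List Int -> (b -> Bool)) -> b)
step 3: unify d ~ List (a -> a)  [subst: {c:=(List Int -> (b -> Bool)), e:=((List Int -> (b -> Bool)) -> b)} | 1 pending]
  bind d := List (a -> a)
step 4: unify (((List Int -> (b -> Bool)) -> a) -> List (a -> a)) ~ f  [subst: {c:=(List Int -> (b -> Bool)), e:=((List Int -> (b -> Bool)) -> b), d:=List (a -> a)} | 0 pending]
  bind f := (((List Int -> (b -> Bool)) -> a) -> List (a -> a))

Answer: c:=(List Int -> (b -> Bool)) d:=List (a -> a) e:=((List Int -> (b -> Bool)) -> b) f:=(((List Int -> (b -> Bool)) -> a) -> List (a -> a))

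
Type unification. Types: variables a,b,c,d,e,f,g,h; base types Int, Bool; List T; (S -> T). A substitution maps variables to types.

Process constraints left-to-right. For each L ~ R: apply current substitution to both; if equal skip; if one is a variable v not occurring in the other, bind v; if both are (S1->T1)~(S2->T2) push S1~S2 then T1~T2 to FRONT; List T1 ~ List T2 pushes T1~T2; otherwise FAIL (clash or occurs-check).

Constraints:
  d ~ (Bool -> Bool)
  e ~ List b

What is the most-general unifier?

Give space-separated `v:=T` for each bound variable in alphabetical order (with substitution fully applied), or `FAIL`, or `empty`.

Answer: d:=(Bool -> Bool) e:=List b

Derivation:
step 1: unify d ~ (Bool -> Bool)  [subst: {-} | 1 pending]
  bind d := (Bool -> Bool)
step 2: unify e ~ List b  [subst: {d:=(Bool -> Bool)} | 0 pending]
  bind e := List b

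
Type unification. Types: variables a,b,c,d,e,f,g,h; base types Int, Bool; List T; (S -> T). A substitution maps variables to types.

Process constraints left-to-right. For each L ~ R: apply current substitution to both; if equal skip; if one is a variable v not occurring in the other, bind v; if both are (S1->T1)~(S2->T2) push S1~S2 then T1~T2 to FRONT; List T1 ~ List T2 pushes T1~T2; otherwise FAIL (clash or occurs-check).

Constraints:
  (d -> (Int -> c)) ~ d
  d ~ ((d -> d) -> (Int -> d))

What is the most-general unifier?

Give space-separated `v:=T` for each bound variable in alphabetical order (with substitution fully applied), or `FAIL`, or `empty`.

Answer: FAIL

Derivation:
step 1: unify (d -> (Int -> c)) ~ d  [subst: {-} | 1 pending]
  occurs-check fail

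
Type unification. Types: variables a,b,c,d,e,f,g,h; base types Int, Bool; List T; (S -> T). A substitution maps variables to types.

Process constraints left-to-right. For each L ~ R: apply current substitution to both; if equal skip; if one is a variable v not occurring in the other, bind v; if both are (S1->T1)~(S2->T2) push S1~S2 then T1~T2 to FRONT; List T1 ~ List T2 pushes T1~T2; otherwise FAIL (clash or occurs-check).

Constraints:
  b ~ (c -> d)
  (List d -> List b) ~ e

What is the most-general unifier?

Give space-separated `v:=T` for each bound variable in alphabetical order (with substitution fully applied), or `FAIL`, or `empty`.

step 1: unify b ~ (c -> d)  [subst: {-} | 1 pending]
  bind b := (c -> d)
step 2: unify (List d -> List (c -> d)) ~ e  [subst: {b:=(c -> d)} | 0 pending]
  bind e := (List d -> List (c -> d))

Answer: b:=(c -> d) e:=(List d -> List (c -> d))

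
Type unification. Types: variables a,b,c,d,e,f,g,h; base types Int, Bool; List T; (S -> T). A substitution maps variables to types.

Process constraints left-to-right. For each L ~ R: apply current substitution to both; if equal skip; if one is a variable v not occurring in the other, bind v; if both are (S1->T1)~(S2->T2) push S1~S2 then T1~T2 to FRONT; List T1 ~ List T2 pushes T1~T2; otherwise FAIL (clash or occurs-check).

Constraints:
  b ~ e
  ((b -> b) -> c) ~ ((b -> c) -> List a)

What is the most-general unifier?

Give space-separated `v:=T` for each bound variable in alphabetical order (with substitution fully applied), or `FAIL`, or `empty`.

Answer: b:=List a c:=List a e:=List a

Derivation:
step 1: unify b ~ e  [subst: {-} | 1 pending]
  bind b := e
step 2: unify ((e -> e) -> c) ~ ((e -> c) -> List a)  [subst: {b:=e} | 0 pending]
  -> decompose arrow: push (e -> e)~(e -> c), c~List a
step 3: unify (e -> e) ~ (e -> c)  [subst: {b:=e} | 1 pending]
  -> decompose arrow: push e~e, e~c
step 4: unify e ~ e  [subst: {b:=e} | 2 pending]
  -> identical, skip
step 5: unify e ~ c  [subst: {b:=e} | 1 pending]
  bind e := c
step 6: unify c ~ List a  [subst: {b:=e, e:=c} | 0 pending]
  bind c := List a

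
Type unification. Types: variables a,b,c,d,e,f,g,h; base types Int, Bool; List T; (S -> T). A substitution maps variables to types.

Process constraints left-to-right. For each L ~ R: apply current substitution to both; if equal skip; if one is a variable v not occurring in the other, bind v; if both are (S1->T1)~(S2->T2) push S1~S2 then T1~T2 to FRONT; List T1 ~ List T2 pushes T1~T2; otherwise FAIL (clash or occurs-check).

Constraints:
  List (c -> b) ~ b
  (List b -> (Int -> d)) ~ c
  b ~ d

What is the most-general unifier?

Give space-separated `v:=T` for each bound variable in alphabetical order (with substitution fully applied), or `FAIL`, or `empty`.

step 1: unify List (c -> b) ~ b  [subst: {-} | 2 pending]
  occurs-check fail

Answer: FAIL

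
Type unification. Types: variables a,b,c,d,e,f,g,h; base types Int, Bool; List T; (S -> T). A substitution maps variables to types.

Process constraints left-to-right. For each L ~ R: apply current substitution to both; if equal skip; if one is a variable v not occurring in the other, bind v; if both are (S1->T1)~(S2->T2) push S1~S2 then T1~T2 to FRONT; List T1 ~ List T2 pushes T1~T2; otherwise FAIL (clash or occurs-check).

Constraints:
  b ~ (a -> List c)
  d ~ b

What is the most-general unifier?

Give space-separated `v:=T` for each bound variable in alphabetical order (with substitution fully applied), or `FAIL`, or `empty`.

step 1: unify b ~ (a -> List c)  [subst: {-} | 1 pending]
  bind b := (a -> List c)
step 2: unify d ~ (a -> List c)  [subst: {b:=(a -> List c)} | 0 pending]
  bind d := (a -> List c)

Answer: b:=(a -> List c) d:=(a -> List c)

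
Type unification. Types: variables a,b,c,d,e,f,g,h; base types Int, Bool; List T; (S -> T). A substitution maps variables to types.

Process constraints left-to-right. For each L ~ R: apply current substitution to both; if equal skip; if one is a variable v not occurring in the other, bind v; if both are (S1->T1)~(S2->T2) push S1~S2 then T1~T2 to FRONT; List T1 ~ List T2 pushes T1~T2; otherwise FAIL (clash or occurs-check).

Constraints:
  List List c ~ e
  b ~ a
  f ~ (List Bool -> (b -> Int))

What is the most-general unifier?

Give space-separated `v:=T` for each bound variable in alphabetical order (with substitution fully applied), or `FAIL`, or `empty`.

Answer: b:=a e:=List List c f:=(List Bool -> (a -> Int))

Derivation:
step 1: unify List List c ~ e  [subst: {-} | 2 pending]
  bind e := List List c
step 2: unify b ~ a  [subst: {e:=List List c} | 1 pending]
  bind b := a
step 3: unify f ~ (List Bool -> (a -> Int))  [subst: {e:=List List c, b:=a} | 0 pending]
  bind f := (List Bool -> (a -> Int))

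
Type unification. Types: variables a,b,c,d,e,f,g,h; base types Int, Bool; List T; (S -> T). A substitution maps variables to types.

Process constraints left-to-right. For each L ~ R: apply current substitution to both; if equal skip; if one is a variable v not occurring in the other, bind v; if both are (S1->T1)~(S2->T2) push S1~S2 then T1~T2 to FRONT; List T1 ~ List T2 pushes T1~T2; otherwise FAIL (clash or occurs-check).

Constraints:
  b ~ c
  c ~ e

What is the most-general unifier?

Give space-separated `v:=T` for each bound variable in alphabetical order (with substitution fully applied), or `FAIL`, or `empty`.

Answer: b:=e c:=e

Derivation:
step 1: unify b ~ c  [subst: {-} | 1 pending]
  bind b := c
step 2: unify c ~ e  [subst: {b:=c} | 0 pending]
  bind c := e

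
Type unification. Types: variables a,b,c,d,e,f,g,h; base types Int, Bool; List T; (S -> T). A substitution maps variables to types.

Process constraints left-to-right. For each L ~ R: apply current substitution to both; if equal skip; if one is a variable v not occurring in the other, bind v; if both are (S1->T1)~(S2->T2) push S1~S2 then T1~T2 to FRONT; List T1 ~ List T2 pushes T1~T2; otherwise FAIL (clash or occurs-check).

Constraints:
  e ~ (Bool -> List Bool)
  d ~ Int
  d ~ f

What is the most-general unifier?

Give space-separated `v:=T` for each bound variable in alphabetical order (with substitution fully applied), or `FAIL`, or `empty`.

step 1: unify e ~ (Bool -> List Bool)  [subst: {-} | 2 pending]
  bind e := (Bool -> List Bool)
step 2: unify d ~ Int  [subst: {e:=(Bool -> List Bool)} | 1 pending]
  bind d := Int
step 3: unify Int ~ f  [subst: {e:=(Bool -> List Bool), d:=Int} | 0 pending]
  bind f := Int

Answer: d:=Int e:=(Bool -> List Bool) f:=Int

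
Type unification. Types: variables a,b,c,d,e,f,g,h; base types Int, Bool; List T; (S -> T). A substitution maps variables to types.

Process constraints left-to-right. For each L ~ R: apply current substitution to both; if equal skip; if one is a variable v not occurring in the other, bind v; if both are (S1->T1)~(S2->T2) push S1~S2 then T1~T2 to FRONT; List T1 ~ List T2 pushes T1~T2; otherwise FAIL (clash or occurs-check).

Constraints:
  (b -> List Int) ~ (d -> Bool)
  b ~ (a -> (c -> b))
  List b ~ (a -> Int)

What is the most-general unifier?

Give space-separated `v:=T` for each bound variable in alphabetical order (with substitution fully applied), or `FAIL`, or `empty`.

step 1: unify (b -> List Int) ~ (d -> Bool)  [subst: {-} | 2 pending]
  -> decompose arrow: push b~d, List Int~Bool
step 2: unify b ~ d  [subst: {-} | 3 pending]
  bind b := d
step 3: unify List Int ~ Bool  [subst: {b:=d} | 2 pending]
  clash: List Int vs Bool

Answer: FAIL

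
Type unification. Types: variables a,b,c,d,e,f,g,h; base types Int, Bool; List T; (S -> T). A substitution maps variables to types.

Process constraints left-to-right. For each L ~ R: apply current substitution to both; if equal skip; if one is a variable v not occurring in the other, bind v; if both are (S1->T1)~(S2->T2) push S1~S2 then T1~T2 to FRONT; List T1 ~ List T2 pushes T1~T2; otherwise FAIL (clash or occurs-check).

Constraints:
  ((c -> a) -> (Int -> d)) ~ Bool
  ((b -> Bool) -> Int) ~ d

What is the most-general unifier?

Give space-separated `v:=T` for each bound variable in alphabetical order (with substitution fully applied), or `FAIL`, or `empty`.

step 1: unify ((c -> a) -> (Int -> d)) ~ Bool  [subst: {-} | 1 pending]
  clash: ((c -> a) -> (Int -> d)) vs Bool

Answer: FAIL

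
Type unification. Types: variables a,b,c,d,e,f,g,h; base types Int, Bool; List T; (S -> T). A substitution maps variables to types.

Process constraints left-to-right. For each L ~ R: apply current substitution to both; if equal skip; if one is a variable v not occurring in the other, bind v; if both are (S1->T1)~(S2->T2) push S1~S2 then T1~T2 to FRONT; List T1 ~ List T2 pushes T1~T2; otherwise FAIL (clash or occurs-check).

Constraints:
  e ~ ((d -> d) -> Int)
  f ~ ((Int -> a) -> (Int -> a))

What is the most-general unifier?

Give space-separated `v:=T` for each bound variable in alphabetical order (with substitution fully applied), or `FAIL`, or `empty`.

step 1: unify e ~ ((d -> d) -> Int)  [subst: {-} | 1 pending]
  bind e := ((d -> d) -> Int)
step 2: unify f ~ ((Int -> a) -> (Int -> a))  [subst: {e:=((d -> d) -> Int)} | 0 pending]
  bind f := ((Int -> a) -> (Int -> a))

Answer: e:=((d -> d) -> Int) f:=((Int -> a) -> (Int -> a))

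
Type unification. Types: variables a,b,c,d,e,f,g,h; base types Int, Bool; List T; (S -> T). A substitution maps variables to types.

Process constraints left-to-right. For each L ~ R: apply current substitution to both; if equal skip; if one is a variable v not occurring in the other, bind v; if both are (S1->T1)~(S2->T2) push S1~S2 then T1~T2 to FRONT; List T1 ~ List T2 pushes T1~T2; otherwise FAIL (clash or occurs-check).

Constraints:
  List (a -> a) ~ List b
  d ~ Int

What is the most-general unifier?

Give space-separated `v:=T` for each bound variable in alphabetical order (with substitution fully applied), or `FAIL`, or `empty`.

step 1: unify List (a -> a) ~ List b  [subst: {-} | 1 pending]
  -> decompose List: push (a -> a)~b
step 2: unify (a -> a) ~ b  [subst: {-} | 1 pending]
  bind b := (a -> a)
step 3: unify d ~ Int  [subst: {b:=(a -> a)} | 0 pending]
  bind d := Int

Answer: b:=(a -> a) d:=Int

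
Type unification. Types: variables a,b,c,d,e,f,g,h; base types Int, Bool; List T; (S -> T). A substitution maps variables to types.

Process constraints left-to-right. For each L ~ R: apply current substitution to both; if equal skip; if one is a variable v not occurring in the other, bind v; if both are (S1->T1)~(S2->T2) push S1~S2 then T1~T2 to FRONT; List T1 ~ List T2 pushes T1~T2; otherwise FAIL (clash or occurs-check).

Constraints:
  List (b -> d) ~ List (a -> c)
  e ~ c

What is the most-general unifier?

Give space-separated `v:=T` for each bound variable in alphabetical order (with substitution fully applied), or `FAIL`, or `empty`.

step 1: unify List (b -> d) ~ List (a -> c)  [subst: {-} | 1 pending]
  -> decompose List: push (b -> d)~(a -> c)
step 2: unify (b -> d) ~ (a -> c)  [subst: {-} | 1 pending]
  -> decompose arrow: push b~a, d~c
step 3: unify b ~ a  [subst: {-} | 2 pending]
  bind b := a
step 4: unify d ~ c  [subst: {b:=a} | 1 pending]
  bind d := c
step 5: unify e ~ c  [subst: {b:=a, d:=c} | 0 pending]
  bind e := c

Answer: b:=a d:=c e:=c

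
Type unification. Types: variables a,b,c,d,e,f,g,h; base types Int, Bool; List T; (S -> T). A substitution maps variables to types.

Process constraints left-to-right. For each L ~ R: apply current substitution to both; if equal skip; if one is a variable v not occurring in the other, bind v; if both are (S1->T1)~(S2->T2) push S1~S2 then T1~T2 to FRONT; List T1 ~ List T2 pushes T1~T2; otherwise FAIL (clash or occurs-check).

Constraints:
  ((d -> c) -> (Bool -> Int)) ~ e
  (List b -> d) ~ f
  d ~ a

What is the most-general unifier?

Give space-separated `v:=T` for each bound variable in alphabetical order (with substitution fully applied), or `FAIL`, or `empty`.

Answer: d:=a e:=((a -> c) -> (Bool -> Int)) f:=(List b -> a)

Derivation:
step 1: unify ((d -> c) -> (Bool -> Int)) ~ e  [subst: {-} | 2 pending]
  bind e := ((d -> c) -> (Bool -> Int))
step 2: unify (List b -> d) ~ f  [subst: {e:=((d -> c) -> (Bool -> Int))} | 1 pending]
  bind f := (List b -> d)
step 3: unify d ~ a  [subst: {e:=((d -> c) -> (Bool -> Int)), f:=(List b -> d)} | 0 pending]
  bind d := a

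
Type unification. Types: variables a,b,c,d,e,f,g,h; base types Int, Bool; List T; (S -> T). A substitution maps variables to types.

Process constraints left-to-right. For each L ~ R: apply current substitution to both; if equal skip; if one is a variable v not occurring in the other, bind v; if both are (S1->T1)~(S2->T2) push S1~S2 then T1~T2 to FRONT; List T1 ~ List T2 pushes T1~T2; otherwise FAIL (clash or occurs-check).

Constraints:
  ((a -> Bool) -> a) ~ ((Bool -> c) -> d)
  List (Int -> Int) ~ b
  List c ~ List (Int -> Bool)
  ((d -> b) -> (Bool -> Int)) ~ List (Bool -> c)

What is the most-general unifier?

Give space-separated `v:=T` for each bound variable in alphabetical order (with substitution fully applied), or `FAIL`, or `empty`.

step 1: unify ((a -> Bool) -> a) ~ ((Bool -> c) -> d)  [subst: {-} | 3 pending]
  -> decompose arrow: push (a -> Bool)~(Bool -> c), a~d
step 2: unify (a -> Bool) ~ (Bool -> c)  [subst: {-} | 4 pending]
  -> decompose arrow: push a~Bool, Bool~c
step 3: unify a ~ Bool  [subst: {-} | 5 pending]
  bind a := Bool
step 4: unify Bool ~ c  [subst: {a:=Bool} | 4 pending]
  bind c := Bool
step 5: unify Bool ~ d  [subst: {a:=Bool, c:=Bool} | 3 pending]
  bind d := Bool
step 6: unify List (Int -> Int) ~ b  [subst: {a:=Bool, c:=Bool, d:=Bool} | 2 pending]
  bind b := List (Int -> Int)
step 7: unify List Bool ~ List (Int -> Bool)  [subst: {a:=Bool, c:=Bool, d:=Bool, b:=List (Int -> Int)} | 1 pending]
  -> decompose List: push Bool~(Int -> Bool)
step 8: unify Bool ~ (Int -> Bool)  [subst: {a:=Bool, c:=Bool, d:=Bool, b:=List (Int -> Int)} | 1 pending]
  clash: Bool vs (Int -> Bool)

Answer: FAIL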